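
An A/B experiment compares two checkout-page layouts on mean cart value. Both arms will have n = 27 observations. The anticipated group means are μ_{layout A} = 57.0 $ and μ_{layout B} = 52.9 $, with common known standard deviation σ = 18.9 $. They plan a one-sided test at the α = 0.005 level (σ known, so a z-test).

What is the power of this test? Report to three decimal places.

Standardized effect: d = |μ_{layout A} − μ_{layout B}| / σ = |57.0 − 52.9| / 18.9 = 0.2169
Noncentrality parameter: δ = d·√(n/2) = 0.2169 × √(27/2) = 0.7971
One-sided α = 0.005 → critical value z_{0.005} = 2.576.
Power = P(Z > 2.576 − δ) = Φ(-1.779) = 0.0376.

Power ≈ 0.038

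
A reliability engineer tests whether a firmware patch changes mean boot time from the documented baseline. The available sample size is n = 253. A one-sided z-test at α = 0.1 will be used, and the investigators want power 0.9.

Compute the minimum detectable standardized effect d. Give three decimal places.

Required noncentrality: δ = z_{0.1} + z_{0.10} = 1.282 + 1.282 = 2.563.
δ = d·√n ⇒ d = δ/√n = 2.563/√253 = 0.1611.

d ≈ 0.161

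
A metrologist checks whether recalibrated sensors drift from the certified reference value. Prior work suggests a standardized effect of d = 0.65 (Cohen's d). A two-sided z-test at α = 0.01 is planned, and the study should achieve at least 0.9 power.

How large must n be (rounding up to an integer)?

n = 36

Set Φ(δ − 2.576) = 0.9; then δ − 2.576 = Φ⁻¹(0.9) = 1.282, giving δ = 3.857.
(The Φ(−δ − z_{α/2}) term is vanishingly small for δ > 0 and is dropped in the standard sample-size formula.)
δ = d·√n ⇒ n = (δ/d)² = (3.857 / 0.65)² = 35.22.
Rounding up, n = 36.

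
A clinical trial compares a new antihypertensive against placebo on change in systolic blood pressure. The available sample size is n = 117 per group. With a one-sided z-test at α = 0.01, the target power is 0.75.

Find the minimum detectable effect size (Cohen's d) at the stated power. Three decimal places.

Need Φ(δ − 2.326) = 0.75, so δ = 2.326 + 0.674 = 3.001.
δ = d·√(n/2) ⇒ d = δ/√(n/2) = 3.001/√(117/2) = 0.3923.

d ≈ 0.392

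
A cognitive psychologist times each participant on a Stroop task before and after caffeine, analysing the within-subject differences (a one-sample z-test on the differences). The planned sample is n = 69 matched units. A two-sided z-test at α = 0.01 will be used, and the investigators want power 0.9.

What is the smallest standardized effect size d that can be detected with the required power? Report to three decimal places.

Required noncentrality: δ = z_{0.005} + z_{0.10} = 2.576 + 1.282 = 3.857.
(The second rejection-region term Φ(−δ − z_{α/2}) is negligible and dropped.)
δ = d·√n ⇒ d = δ/√n = 3.857/√69 = 0.4644.

d ≈ 0.464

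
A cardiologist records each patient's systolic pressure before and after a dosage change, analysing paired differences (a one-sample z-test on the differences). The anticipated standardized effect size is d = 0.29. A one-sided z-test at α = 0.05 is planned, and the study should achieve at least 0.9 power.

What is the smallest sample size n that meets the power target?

n = 102

For power 0.9 need Φ(δ − z_{0.05}) = 0.9, so δ = z_{0.05} + z_{0.10} = 1.645 + 1.282 = 2.926.
δ = d·√n ⇒ n = (δ/d)² = (2.926 / 0.29)² = 101.83.
Round up to the next whole unit.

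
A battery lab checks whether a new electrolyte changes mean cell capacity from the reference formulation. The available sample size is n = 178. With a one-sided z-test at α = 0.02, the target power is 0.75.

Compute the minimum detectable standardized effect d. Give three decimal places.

d ≈ 0.204

Need Φ(δ − 2.054) = 0.75, so δ = 2.054 + 0.674 = 2.728.
δ = d·√n ⇒ d = δ/√n = 2.728/√178 = 0.2045.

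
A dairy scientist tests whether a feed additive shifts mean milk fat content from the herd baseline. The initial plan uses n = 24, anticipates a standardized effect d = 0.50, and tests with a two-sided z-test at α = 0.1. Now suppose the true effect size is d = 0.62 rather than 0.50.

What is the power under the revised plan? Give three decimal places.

Power ≈ 0.918

With d = 0.62: δ = d·√n = 0.62 × √24 = 3.0374. Critical value z_{0.05} = 1.645.
Revised power = Φ(δ − 1.645) + Φ(−δ − 1.645) = Φ(1.393) + Φ(-4.682) = 0.9181 + 0.0000 = 0.9181.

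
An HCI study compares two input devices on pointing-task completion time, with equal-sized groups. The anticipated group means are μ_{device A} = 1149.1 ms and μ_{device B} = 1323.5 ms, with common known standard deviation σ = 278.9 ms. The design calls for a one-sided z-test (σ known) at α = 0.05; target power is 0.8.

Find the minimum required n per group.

Standardized effect: d = |μ_{device A} − μ_{device B}| / σ = |1149.1 − 1323.5| / 278.9 = 0.6253
Set Φ(δ − 1.645) = 0.8; then δ − 1.645 = Φ⁻¹(0.8) = 0.842, giving δ = 2.486.
δ = d·√(n/2) ⇒ n = 2(δ/d)² = 2 × (2.486 / 0.6253)² = 31.62.
Rounding up, n = 32 per group.

n = 32 per group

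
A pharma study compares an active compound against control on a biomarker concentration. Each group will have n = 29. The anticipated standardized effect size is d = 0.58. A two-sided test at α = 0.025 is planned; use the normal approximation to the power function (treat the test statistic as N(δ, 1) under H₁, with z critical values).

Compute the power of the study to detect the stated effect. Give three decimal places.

Power ≈ 0.487

Noncentrality parameter: δ = d·√(n/2) = 0.58 × √(29/2) = 2.2086
Critical value for a two-sided test at α = 0.025: z_{α/2} = 2.241.
Power = Φ(δ − 2.241) + Φ(−δ − 2.241) = Φ(-0.033) + Φ(-4.450) = 0.4869 + 0.0000 = 0.4869.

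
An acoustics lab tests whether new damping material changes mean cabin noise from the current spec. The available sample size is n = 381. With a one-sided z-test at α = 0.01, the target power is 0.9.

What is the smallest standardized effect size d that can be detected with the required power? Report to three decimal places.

d ≈ 0.185

Required noncentrality: δ = z_{0.01} + z_{0.10} = 2.326 + 1.282 = 3.608.
δ = d·√n ⇒ d = δ/√n = 3.608/√381 = 0.1848.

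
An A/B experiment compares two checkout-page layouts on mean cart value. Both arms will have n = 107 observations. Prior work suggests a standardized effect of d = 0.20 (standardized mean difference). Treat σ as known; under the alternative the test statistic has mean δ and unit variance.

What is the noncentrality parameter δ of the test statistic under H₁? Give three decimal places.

δ ≈ 1.463

δ = d·√(n/2) = 0.20 × √(107/2) = 1.4629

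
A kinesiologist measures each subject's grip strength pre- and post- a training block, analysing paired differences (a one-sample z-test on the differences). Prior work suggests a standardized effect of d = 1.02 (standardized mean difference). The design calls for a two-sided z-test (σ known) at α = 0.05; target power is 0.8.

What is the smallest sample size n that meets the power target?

Set Φ(δ − 1.960) = 0.8; then δ − 1.960 = Φ⁻¹(0.8) = 0.842, giving δ = 2.802.
(Ignoring the negligible lower-tail rejection probability gives the usual closed-form inversion.)
δ = d·√n ⇒ n = (δ/d)² = (2.802 / 1.02)² = 7.54.
Rounding up, n = 8.

n = 8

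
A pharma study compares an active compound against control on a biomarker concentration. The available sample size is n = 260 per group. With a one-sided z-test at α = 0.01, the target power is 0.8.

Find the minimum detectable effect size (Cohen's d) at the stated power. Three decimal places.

d ≈ 0.278

Need Φ(δ − 2.326) = 0.8, so δ = 2.326 + 0.842 = 3.168.
δ = d·√(n/2) ⇒ d = δ/√(n/2) = 3.168/√(260/2) = 0.2778.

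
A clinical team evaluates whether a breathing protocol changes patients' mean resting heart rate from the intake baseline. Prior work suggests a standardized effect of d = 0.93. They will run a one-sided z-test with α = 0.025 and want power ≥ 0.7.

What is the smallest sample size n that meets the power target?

n = 8

For power 0.7 need Φ(δ − z_{0.025}) = 0.7, so δ = z_{0.025} + z_{0.30} = 1.960 + 0.524 = 2.484.
δ = d·√n ⇒ n = (δ/d)² = (2.484 / 0.93)² = 7.14.
Rounding up, n = 8.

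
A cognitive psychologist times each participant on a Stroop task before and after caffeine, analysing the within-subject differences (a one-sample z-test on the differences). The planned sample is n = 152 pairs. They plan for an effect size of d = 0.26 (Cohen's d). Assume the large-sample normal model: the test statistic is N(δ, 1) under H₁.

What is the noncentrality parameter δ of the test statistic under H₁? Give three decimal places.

δ = d·√n = 0.26 × √152 = 3.2055

δ ≈ 3.205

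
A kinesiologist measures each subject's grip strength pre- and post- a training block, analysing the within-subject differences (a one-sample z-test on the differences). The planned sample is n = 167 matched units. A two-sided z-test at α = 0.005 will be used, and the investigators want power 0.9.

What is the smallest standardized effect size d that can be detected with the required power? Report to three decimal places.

d ≈ 0.316

Need Φ(δ − 2.807) = 0.9, so δ = 2.807 + 1.282 = 4.089.
(Lower-tail contribution to power is negligible for δ > 0.)
δ = d·√n ⇒ d = δ/√n = 4.089/√167 = 0.3164.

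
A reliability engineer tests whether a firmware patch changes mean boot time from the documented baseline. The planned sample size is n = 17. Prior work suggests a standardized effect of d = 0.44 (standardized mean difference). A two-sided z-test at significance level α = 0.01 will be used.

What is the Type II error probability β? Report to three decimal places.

β ≈ 0.777

Noncentrality parameter: δ = d·√n = 0.44 × √17 = 1.8142
Two-sided α = 0.01 → critical value z_{0.005} = 2.576.
Power = Φ(δ − 2.576) + Φ(−δ − 2.576) = Φ(-0.762) + Φ(-4.390) = 0.2231 + 0.0000 = 0.2231.
Type II error: β = 1 − power = 1 − 0.2231 = 0.7769.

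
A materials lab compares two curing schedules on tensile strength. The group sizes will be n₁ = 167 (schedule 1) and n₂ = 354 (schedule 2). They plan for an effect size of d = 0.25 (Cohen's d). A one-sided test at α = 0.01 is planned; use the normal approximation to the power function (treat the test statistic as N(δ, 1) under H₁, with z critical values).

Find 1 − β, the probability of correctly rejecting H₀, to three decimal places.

Noncentrality parameter: δ = d / √(1/n₁ + 1/n₂) = 0.25 / √(1/167 + 1/354) = 2.6631
Critical value for a one-sided test at α = 0.01: z_α = 2.326.
Power = Φ(δ − 2.326) = Φ(0.337) = 0.6318.

Power ≈ 0.632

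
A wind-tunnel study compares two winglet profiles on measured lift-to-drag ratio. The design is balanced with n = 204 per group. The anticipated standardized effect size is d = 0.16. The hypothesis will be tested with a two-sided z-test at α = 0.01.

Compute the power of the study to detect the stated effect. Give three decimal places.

Power ≈ 0.169

Noncentrality parameter: λ = d·√(n/2) = 0.16 × √(204/2) = 1.6159
Two-sided α = 0.01 → critical value z_{0.005} = 2.576.
Power = Φ(λ − 2.576) + Φ(−λ − 2.576) = Φ(-0.960) + Φ(-4.192) = 0.1686 + 0.0000 = 0.1686.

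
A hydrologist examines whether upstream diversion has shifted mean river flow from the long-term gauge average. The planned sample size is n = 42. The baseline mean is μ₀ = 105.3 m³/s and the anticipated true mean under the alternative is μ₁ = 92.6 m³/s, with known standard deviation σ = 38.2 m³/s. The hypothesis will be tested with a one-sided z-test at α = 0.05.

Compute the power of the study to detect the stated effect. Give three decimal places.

Standardized effect: d = |μ₁ − μ₀| / σ = |92.6 − 105.3| / 38.2 = 0.3325
Noncentrality parameter: δ = d·√n = 0.3325 × √42 = 2.1546
One-sided α = 0.05 → critical value z_{0.05} = 1.645.
Power = P(Z > 1.645 − δ) = Φ(0.510) = 0.6949.

Power ≈ 0.695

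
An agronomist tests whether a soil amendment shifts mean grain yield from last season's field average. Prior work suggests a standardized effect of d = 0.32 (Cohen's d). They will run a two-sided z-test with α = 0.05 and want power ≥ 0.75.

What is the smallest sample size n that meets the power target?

n = 68

Set Φ(δ − 1.960) = 0.75; then δ − 1.960 = Φ⁻¹(0.75) = 0.674, giving δ = 2.634.
(The Φ(−δ − z_{α/2}) term is vanishingly small for δ > 0 and is dropped in the standard sample-size formula.)
δ = d·√n ⇒ n = (δ/d)² = (2.634 / 0.32)² = 67.78.
Round up to the next whole unit.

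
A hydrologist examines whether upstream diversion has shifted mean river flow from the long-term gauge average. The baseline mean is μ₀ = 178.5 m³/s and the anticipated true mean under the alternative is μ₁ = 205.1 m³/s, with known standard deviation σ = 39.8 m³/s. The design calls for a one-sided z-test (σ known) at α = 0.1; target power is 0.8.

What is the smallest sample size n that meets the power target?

Standardized effect: d = |μ₁ − μ₀| / σ = |205.1 − 178.5| / 39.8 = 0.6683
Set Φ(δ − 1.282) = 0.8; then δ − 1.282 = Φ⁻¹(0.8) = 0.842, giving δ = 2.123.
δ = d·√n ⇒ n = (δ/d)² = (2.123 / 0.6683)² = 10.09.
Rounding up, n = 11.

n = 11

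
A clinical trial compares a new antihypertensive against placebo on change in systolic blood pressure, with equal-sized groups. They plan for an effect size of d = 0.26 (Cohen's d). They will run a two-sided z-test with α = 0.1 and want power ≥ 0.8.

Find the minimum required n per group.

n = 183 per group

Set Φ(δ − 1.645) = 0.8; then δ − 1.645 = Φ⁻¹(0.8) = 0.842, giving δ = 2.486.
(For δ > 0 the lower-tail rejection region contributes negligibly to power, so the one-term inversion is standard.)
δ = d·√(n/2) ⇒ n = 2(δ/d)² = 2 × (2.486 / 0.26)² = 182.92.
Round up to the next whole unit.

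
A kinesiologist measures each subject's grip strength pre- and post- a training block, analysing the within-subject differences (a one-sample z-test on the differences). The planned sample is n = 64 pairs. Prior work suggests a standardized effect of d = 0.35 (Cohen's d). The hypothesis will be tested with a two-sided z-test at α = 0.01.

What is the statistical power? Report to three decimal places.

Noncentrality parameter: δ = d·√n = 0.35 × √64 = 2.8000
Critical value for a two-sided test at α = 0.01: z_{α/2} = 2.576.
Power = Φ(δ − 2.576) + Φ(−δ − 2.576) = Φ(0.224) + Φ(-5.376) = 0.5887 + 0.0000 = 0.5887.

Power ≈ 0.589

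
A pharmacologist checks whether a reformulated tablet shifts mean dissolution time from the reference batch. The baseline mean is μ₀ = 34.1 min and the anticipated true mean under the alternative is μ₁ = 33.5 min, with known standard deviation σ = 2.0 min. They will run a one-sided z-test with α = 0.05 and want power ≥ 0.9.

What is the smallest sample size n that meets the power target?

n = 96

Standardized effect: d = |μ₁ − μ₀| / σ = |33.5 − 34.1| / 2.0 = 0.3000
Set Φ(δ − 1.645) = 0.9; then δ − 1.645 = Φ⁻¹(0.9) = 1.282, giving δ = 2.926.
δ = d·√n ⇒ n = (δ/d)² = (2.926 / 0.3000)² = 95.15.
Round up to the next whole unit.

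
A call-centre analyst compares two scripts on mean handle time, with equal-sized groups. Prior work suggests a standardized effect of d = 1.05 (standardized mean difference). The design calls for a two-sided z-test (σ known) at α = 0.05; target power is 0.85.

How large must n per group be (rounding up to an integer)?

n = 17 per group

Set Φ(δ − 1.960) = 0.85; then δ − 1.960 = Φ⁻¹(0.85) = 1.036, giving δ = 2.996.
(For δ > 0 the lower-tail rejection region contributes negligibly to power, so the one-term inversion is standard.)
δ = d·√(n/2) ⇒ n = 2(δ/d)² = 2 × (2.996 / 1.05)² = 16.29.
Round up to the next whole unit.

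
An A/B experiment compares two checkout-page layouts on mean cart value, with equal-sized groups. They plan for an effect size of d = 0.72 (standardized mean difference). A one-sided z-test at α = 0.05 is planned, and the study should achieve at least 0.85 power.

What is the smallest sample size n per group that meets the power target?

n = 28 per group

Set Φ(δ − 1.645) = 0.85; then δ − 1.645 = Φ⁻¹(0.85) = 1.036, giving δ = 2.681.
δ = d·√(n/2) ⇒ n = 2(δ/d)² = 2 × (2.681 / 0.72)² = 27.74.
Round up to the next whole unit.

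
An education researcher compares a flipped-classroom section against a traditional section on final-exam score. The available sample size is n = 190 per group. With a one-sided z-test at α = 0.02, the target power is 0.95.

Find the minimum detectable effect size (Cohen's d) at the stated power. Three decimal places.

d ≈ 0.379

Need Φ(δ − 2.054) = 0.95, so δ = 2.054 + 1.645 = 3.699.
δ = d·√(n/2) ⇒ d = δ/√(n/2) = 3.699/√(190/2) = 0.3795.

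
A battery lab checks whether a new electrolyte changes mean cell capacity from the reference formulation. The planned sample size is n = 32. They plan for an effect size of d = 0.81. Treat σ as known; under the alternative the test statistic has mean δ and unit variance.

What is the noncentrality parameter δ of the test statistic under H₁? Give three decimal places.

The noncentrality parameter scales effect size by the design's sample-size factor: δ = d·√n = 0.81 × √32 = 4.5821

δ ≈ 4.582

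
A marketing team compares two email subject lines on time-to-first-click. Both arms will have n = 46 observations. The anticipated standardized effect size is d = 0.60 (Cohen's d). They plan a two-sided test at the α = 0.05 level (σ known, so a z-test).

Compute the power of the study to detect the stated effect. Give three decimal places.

Power ≈ 0.821

Noncentrality parameter: δ = d·√(n/2) = 0.60 × √(46/2) = 2.8775
Two-sided α = 0.05 → critical value z_{0.025} = 1.960.
Power = Φ(δ − 1.960) + Φ(−δ − 1.960) = Φ(0.918) + Φ(-4.837) = 0.8206 + 0.0000 = 0.8206.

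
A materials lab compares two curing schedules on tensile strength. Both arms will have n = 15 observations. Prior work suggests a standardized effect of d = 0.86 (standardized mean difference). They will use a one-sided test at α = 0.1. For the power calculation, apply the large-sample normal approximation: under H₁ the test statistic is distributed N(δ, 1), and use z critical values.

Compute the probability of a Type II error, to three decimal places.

Noncentrality parameter: δ = d·√(n/2) = 0.86 × √(15/2) = 2.3552
Critical value for a one-sided test at α = 0.1: z_α = 1.282.
Power = Φ(δ − 1.282) = Φ(1.074) = 0.8585.
Type II error: β = 1 − power = 1 − 0.8585 = 0.1415.

β ≈ 0.141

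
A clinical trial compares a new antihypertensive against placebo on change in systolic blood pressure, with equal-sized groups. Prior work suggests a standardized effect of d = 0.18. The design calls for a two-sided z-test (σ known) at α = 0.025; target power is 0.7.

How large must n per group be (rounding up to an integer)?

For power 0.7 need Φ(δ − z_{0.0125}) = 0.7, so δ = z_{0.0125} + z_{0.30} = 2.241 + 0.524 = 2.766.
(The Φ(−δ − z_{α/2}) term is vanishingly small for δ > 0 and is dropped in the standard sample-size formula.)
δ = d·√(n/2) ⇒ n = 2(δ/d)² = 2 × (2.766 / 0.18)² = 472.20.
Round up to the next whole unit.

n = 473 per group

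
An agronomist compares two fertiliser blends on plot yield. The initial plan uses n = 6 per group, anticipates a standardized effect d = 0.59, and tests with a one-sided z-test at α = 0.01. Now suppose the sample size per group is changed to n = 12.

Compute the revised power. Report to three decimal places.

Power ≈ 0.189

With n = 12 per group: δ = d·√(n/2) = 0.59 × √(12/2) = 1.4452. Critical value z_{0.01} = 2.326.
Revised power = Φ(δ − 2.326) = Φ(-0.881) = 0.1891.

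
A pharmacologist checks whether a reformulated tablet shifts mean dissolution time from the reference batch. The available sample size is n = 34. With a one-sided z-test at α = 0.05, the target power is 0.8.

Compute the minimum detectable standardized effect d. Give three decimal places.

d ≈ 0.426

Required noncentrality: δ = z_{0.05} + z_{0.20} = 1.645 + 0.842 = 2.486.
δ = d·√n ⇒ d = δ/√n = 2.486/√34 = 0.4264.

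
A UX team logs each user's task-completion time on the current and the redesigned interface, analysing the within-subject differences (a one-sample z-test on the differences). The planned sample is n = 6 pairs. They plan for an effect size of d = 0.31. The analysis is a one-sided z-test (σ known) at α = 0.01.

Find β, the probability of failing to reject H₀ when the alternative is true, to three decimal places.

β ≈ 0.941

Noncentrality parameter: δ = d·√n = 0.31 × √6 = 0.7593
One-sided α = 0.01 → critical value z_{0.01} = 2.326.
Power = P(Z > 2.326 − δ) = Φ(-1.567) = 0.0586.
Type II error: β = 1 − power = 1 − 0.0586 = 0.9414.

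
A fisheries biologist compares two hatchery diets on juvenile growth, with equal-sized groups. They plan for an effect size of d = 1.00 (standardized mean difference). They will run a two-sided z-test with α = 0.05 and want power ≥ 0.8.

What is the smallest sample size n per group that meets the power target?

Set Φ(δ − 1.960) = 0.8; then δ − 1.960 = Φ⁻¹(0.8) = 0.842, giving δ = 2.802.
(The Φ(−δ − z_{α/2}) term is vanishingly small for δ > 0 and is dropped in the standard sample-size formula.)
δ = d·√(n/2) ⇒ n = 2(δ/d)² = 2 × (2.802 / 1.00)² = 15.70.
Rounding up, n = 16 per group.

n = 16 per group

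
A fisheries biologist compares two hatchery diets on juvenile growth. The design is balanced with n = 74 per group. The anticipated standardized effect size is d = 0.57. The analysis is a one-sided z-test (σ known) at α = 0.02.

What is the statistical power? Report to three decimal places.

Noncentrality parameter: δ = d·√(n/2) = 0.57 × √(74/2) = 3.4672
One-sided α = 0.02 → critical value z_{0.02} = 2.054.
Power = P(Z > 2.054 − δ) = Φ(1.413) = 0.9212.

Power ≈ 0.921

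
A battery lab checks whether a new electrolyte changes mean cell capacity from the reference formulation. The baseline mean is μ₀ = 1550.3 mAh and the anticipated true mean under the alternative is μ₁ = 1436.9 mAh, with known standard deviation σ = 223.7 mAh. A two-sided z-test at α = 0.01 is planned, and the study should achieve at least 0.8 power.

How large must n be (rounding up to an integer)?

n = 46

Standardized effect: d = |μ₁ − μ₀| / σ = |1436.9 − 1550.3| / 223.7 = 0.5069
For power 0.8 need Φ(δ − z_{0.005}) = 0.8, so δ = z_{0.005} + z_{0.20} = 2.576 + 0.842 = 3.417.
(The Φ(−δ − z_{α/2}) term is vanishingly small for δ > 0 and is dropped in the standard sample-size formula.)
δ = d·√n ⇒ n = (δ/d)² = (3.417 / 0.5069)² = 45.45.
Round up to the next whole unit.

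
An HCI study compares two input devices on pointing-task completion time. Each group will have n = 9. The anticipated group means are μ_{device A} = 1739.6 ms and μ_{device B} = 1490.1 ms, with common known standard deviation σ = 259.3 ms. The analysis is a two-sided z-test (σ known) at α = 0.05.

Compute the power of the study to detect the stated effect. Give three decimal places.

Standardized effect: d = |μ_{device A} − μ_{device B}| / σ = |1739.6 − 1490.1| / 259.3 = 0.9622
Noncentrality parameter: δ = d·√(n/2) = 0.9622 × √(9/2) = 2.0411
Two-sided α = 0.05 → critical value z_{0.025} = 1.960.
Power = Φ(δ − 1.960) + Φ(−δ − 1.960) = Φ(0.081) + Φ(-4.001) = 0.5324 + 0.0000 = 0.5324.

Power ≈ 0.532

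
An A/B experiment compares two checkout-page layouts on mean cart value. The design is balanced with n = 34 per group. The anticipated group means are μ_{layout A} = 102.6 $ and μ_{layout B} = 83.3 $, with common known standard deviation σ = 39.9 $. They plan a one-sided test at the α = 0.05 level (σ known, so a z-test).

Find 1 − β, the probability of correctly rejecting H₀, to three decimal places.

Power ≈ 0.637

Standardized effect: d = |μ_{layout A} − μ_{layout B}| / σ = |102.6 − 83.3| / 39.9 = 0.4837
Noncentrality parameter: δ = d·√(n/2) = 0.4837 × √(34/2) = 1.9944
One-sided α = 0.05 → critical value z_{0.05} = 1.645.
Power = Φ(δ − 1.645) = Φ(0.350) = 0.6367.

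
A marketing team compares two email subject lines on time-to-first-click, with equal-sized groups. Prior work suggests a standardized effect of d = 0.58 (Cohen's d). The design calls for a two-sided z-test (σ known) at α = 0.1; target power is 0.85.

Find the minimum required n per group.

n = 43 per group

Set Φ(δ − 1.645) = 0.85; then δ − 1.645 = Φ⁻¹(0.85) = 1.036, giving δ = 2.681.
(The Φ(−δ − z_{α/2}) term is vanishingly small for δ > 0 and is dropped in the standard sample-size formula.)
δ = d·√(n/2) ⇒ n = 2(δ/d)² = 2 × (2.681 / 0.58)² = 42.74.
Rounding up, n = 43 per group.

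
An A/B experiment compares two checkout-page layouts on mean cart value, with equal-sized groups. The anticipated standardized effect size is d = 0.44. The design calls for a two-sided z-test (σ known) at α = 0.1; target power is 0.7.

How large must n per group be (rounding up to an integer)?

Set Φ(δ − 1.645) = 0.7; then δ − 1.645 = Φ⁻¹(0.7) = 0.524, giving δ = 2.169.
(The Φ(−δ − z_{α/2}) term is vanishingly small for δ > 0 and is dropped in the standard sample-size formula.)
δ = d·√(n/2) ⇒ n = 2(δ/d)² = 2 × (2.169 / 0.44)² = 48.61.
Rounding up, n = 49 per group.

n = 49 per group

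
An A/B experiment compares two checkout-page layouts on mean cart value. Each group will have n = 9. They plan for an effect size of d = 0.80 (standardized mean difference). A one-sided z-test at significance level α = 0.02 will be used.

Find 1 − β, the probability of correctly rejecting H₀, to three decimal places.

Noncentrality parameter: δ = d·√(n/2) = 0.80 × √(9/2) = 1.6971
Critical value for a one-sided test at α = 0.02: z_α = 2.054.
Power = P(Z > 2.054 − δ) = Φ(-0.357) = 0.3607.

Power ≈ 0.361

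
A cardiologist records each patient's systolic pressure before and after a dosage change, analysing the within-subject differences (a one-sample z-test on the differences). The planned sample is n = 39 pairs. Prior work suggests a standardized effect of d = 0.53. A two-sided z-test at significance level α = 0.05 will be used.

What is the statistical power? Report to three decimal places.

Noncentrality parameter: δ = d·√n = 0.53 × √39 = 3.3098
Critical value for a two-sided test at α = 0.05: z_{α/2} = 1.960.
Power = Φ(δ − 1.960) + Φ(−δ − 1.960) = Φ(1.350) + Φ(-5.270) = 0.9115 + 0.0000 = 0.9115.

Power ≈ 0.911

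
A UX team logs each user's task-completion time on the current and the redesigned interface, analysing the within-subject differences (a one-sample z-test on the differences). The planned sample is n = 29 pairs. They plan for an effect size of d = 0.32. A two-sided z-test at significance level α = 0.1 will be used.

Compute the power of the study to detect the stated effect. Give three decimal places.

Power ≈ 0.532

Noncentrality parameter: δ = d·√n = 0.32 × √29 = 1.7233
Two-sided α = 0.1 → critical value z_{0.05} = 1.645.
Power = Φ(δ − 1.645) + Φ(−δ − 1.645) = Φ(0.078) + Φ(-3.368) = 0.5312 + 0.0004 = 0.5316.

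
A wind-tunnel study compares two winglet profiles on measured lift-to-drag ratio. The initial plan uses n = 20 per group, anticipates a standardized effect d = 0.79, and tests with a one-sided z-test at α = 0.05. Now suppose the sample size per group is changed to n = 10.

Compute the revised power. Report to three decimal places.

With n = 10 per group: δ = d·√(n/2) = 0.79 × √(10/2) = 1.7665. Critical value z_{0.05} = 1.645.
Revised power = P(Z > 1.645 − δ) = Φ(0.122) = 0.5484.

Power ≈ 0.548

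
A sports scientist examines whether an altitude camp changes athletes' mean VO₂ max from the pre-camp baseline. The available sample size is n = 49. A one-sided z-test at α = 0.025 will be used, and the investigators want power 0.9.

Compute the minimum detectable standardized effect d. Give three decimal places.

d ≈ 0.463

Required noncentrality: δ = z_{0.025} + z_{0.10} = 1.960 + 1.282 = 3.242.
δ = d·√n ⇒ d = δ/√n = 3.242/√49 = 0.4631.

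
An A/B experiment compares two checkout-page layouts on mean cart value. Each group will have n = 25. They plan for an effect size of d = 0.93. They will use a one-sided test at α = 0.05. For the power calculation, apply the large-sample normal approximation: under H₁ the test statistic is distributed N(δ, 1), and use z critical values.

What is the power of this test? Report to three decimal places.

Power ≈ 0.950

Noncentrality parameter: λ = d·√(n/2) = 0.93 × √(25/2) = 3.2880
One-sided α = 0.05 → critical value z_{0.05} = 1.645.
Power = P(Z > 1.645 − λ) = Φ(1.643) = 0.9498.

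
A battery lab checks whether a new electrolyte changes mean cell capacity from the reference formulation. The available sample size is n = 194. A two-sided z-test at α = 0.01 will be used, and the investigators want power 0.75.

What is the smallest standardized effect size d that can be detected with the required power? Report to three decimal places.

Need Φ(δ − 2.576) = 0.75, so δ = 2.576 + 0.674 = 3.250.
(The second rejection-region term Φ(−δ − z_{α/2}) is negligible and dropped.)
δ = d·√n ⇒ d = δ/√n = 3.250/√194 = 0.2334.

d ≈ 0.233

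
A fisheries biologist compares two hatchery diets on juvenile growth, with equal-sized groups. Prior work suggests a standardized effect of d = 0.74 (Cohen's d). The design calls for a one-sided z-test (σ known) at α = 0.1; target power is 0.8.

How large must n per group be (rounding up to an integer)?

n = 17 per group

For power 0.8 need Φ(δ − z_{0.1}) = 0.8, so δ = z_{0.1} + z_{0.20} = 1.282 + 0.842 = 2.123.
δ = d·√(n/2) ⇒ n = 2(δ/d)² = 2 × (2.123 / 0.74)² = 16.46.
Rounding up, n = 17 per group.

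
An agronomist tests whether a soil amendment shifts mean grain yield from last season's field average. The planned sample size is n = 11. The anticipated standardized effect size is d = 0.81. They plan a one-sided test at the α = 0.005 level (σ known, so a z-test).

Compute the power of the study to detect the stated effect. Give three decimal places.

Power ≈ 0.544

Noncentrality parameter: δ = d·√n = 0.81 × √11 = 2.6865
Critical value for a one-sided test at α = 0.005: z_α = 2.576.
Power = Φ(δ − 2.576) = Φ(0.111) = 0.5440.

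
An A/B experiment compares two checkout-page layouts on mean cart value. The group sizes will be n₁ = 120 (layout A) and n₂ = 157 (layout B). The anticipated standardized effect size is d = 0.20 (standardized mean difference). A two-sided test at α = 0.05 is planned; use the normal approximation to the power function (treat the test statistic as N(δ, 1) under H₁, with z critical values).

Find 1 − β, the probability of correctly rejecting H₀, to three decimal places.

Power ≈ 0.378

Noncentrality parameter: δ = d / √(1/n₁ + 1/n₂) = 0.20 / √(1/120 + 1/157) = 1.6494
Critical value for a two-sided test at α = 0.05: z_{α/2} = 1.960.
Power = Φ(δ − 1.960) + Φ(−δ − 1.960) = Φ(-0.311) + Φ(-3.609) = 0.3781 + 0.0002 = 0.3782.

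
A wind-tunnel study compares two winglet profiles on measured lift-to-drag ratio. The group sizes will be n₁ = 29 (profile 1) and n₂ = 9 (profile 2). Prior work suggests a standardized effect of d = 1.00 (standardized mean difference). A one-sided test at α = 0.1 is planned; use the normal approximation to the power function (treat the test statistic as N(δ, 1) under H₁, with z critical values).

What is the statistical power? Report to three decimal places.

Power ≈ 0.910

Noncentrality parameter: λ = d / √(1/n₁ + 1/n₂) = 1.00 / √(1/29 + 1/9) = 2.6208
Critical value for a one-sided test at α = 0.1: z_α = 1.282.
Power = Φ(λ − 1.282) = Φ(1.339) = 0.9097.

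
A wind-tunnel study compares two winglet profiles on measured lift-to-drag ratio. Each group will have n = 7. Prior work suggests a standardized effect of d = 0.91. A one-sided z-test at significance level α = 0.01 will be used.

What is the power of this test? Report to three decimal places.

Noncentrality parameter: δ = d·√(n/2) = 0.91 × √(7/2) = 1.7025
Critical value for a one-sided test at α = 0.01: z_α = 2.326.
Power = Φ(δ − 2.326) = Φ(-0.624) = 0.2663.

Power ≈ 0.266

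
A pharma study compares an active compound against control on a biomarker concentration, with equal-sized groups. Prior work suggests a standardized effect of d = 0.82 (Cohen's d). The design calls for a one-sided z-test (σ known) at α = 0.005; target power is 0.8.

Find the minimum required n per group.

For power 0.8 need Φ(δ − z_{0.005}) = 0.8, so δ = z_{0.005} + z_{0.20} = 2.576 + 0.842 = 3.417.
δ = d·√(n/2) ⇒ n = 2(δ/d)² = 2 × (3.417 / 0.82)² = 34.74.
Rounding up, n = 35 per group.

n = 35 per group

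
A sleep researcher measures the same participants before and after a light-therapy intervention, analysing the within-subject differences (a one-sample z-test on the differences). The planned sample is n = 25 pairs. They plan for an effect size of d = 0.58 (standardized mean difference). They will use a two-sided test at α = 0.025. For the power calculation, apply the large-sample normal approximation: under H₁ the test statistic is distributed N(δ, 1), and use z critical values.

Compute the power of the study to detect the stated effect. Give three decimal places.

Power ≈ 0.745

Noncentrality parameter: δ = d·√n = 0.58 × √25 = 2.9000
Two-sided α = 0.025 → critical value z_{0.0125} = 2.241.
Power = Φ(δ − 2.241) + Φ(−δ − 2.241) = Φ(0.659) + Φ(-5.141) = 0.7449 + 0.0000 = 0.7449.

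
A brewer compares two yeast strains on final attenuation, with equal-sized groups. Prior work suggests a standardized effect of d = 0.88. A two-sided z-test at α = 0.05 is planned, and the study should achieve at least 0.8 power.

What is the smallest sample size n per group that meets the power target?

n = 21 per group

For power 0.8 need Φ(δ − z_{0.025}) = 0.8, so δ = z_{0.025} + z_{0.20} = 1.960 + 0.842 = 2.802.
(Ignoring the negligible lower-tail rejection probability gives the usual closed-form inversion.)
δ = d·√(n/2) ⇒ n = 2(δ/d)² = 2 × (2.802 / 0.88)² = 20.27.
Round up to the next whole unit.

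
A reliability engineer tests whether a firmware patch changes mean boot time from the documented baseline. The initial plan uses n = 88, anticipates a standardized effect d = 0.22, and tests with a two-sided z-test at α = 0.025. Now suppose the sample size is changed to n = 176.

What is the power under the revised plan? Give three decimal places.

With n = 176: δ = d·√n = 0.22 × √176 = 2.9186. Critical value z_{0.0125} = 2.241.
Revised power = Φ(δ − 2.241) + Φ(−δ − 2.241) = Φ(0.677) + Φ(-5.160) = 0.7509 + 0.0000 = 0.7509.

Power ≈ 0.751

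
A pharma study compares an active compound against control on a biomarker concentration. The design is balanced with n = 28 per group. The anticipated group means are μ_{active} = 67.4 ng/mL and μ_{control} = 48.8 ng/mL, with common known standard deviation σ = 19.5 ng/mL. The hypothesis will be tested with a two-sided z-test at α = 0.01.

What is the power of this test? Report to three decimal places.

Standardized effect: d = |μ_{active} − μ_{control}| / σ = |67.4 − 48.8| / 19.5 = 0.9538
Noncentrality parameter: λ = d·√(n/2) = 0.9538 × √(28/2) = 3.5690
Critical value for a two-sided test at α = 0.01: z_{α/2} = 2.576.
Power = Φ(λ − 2.576) + Φ(−λ − 2.576) = Φ(0.993) + Φ(-6.145) = 0.8397 + 0.0000 = 0.8397.

Power ≈ 0.840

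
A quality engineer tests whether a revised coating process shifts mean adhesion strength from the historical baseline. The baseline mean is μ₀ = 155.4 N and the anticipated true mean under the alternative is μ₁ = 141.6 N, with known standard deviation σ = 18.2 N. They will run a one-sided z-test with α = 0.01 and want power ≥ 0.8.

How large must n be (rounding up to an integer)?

Standardized effect: d = |μ₁ − μ₀| / σ = |141.6 − 155.4| / 18.2 = 0.7582
For power 0.8 need Φ(δ − z_{0.01}) = 0.8, so δ = z_{0.01} + z_{0.20} = 2.326 + 0.842 = 3.168.
δ = d·√n ⇒ n = (δ/d)² = (3.168 / 0.7582)² = 17.46.
Rounding up, n = 18.

n = 18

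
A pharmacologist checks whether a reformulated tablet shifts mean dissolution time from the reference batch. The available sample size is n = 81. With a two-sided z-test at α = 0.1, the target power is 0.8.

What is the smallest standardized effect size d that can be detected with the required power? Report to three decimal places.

d ≈ 0.276

Required noncentrality: δ = z_{0.05} + z_{0.20} = 1.645 + 0.842 = 2.486.
(Lower-tail contribution to power is negligible for δ > 0.)
δ = d·√n ⇒ d = δ/√n = 2.486/√81 = 0.2763.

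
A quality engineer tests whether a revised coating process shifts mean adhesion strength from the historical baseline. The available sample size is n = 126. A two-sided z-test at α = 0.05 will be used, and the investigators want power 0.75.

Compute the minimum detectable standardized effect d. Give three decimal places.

d ≈ 0.235

Required noncentrality: δ = z_{0.025} + z_{0.25} = 1.960 + 0.674 = 2.634.
(Lower-tail contribution to power is negligible for δ > 0.)
δ = d·√n ⇒ d = δ/√n = 2.634/√126 = 0.2347.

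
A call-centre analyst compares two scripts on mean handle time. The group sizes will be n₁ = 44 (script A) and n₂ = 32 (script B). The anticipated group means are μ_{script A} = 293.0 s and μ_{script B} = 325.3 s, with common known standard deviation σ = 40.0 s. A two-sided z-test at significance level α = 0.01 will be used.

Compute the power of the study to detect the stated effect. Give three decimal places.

Power ≈ 0.816

Standardized effect: d = |μ_{script A} − μ_{script B}| / σ = |293.0 − 325.3| / 40.0 = 0.8075
Noncentrality parameter: δ = d / √(1/n₁ + 1/n₂) = 0.8075 / √(1/44 + 1/32) = 3.4757
Critical value for a two-sided test at α = 0.01: z_{α/2} = 2.576.
Power = Φ(δ − 2.576) + Φ(−δ − 2.576) = Φ(0.900) + Φ(-6.051) = 0.8159 + 0.0000 = 0.8159.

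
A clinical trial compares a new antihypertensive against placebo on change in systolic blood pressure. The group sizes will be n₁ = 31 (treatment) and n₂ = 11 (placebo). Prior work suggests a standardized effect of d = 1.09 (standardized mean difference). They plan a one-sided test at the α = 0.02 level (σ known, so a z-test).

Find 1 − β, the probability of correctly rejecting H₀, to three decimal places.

Noncentrality parameter: δ = d / √(1/n₁ + 1/n₂) = 1.09 / √(1/31 + 1/11) = 3.1058
Critical value for a one-sided test at α = 0.02: z_α = 2.054.
Power = Φ(δ − 2.054) = Φ(1.052) = 0.8536.

Power ≈ 0.854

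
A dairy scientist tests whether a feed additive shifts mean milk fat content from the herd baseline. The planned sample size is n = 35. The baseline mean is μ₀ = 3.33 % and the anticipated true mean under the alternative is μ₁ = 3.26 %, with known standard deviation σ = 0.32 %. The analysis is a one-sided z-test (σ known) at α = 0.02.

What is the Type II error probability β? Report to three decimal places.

β ≈ 0.776

Standardized effect: d = |μ₁ − μ₀| / σ = |3.26 − 3.33| / 0.32 = 0.2188
Noncentrality parameter: δ = d·√n = 0.2188 × √35 = 1.2941
One-sided α = 0.02 → critical value z_{0.02} = 2.054.
Power = P(Z > 2.054 − δ) = Φ(-0.760) = 0.2237.
Type II error: β = 1 − power = 1 − 0.2237 = 0.7763.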